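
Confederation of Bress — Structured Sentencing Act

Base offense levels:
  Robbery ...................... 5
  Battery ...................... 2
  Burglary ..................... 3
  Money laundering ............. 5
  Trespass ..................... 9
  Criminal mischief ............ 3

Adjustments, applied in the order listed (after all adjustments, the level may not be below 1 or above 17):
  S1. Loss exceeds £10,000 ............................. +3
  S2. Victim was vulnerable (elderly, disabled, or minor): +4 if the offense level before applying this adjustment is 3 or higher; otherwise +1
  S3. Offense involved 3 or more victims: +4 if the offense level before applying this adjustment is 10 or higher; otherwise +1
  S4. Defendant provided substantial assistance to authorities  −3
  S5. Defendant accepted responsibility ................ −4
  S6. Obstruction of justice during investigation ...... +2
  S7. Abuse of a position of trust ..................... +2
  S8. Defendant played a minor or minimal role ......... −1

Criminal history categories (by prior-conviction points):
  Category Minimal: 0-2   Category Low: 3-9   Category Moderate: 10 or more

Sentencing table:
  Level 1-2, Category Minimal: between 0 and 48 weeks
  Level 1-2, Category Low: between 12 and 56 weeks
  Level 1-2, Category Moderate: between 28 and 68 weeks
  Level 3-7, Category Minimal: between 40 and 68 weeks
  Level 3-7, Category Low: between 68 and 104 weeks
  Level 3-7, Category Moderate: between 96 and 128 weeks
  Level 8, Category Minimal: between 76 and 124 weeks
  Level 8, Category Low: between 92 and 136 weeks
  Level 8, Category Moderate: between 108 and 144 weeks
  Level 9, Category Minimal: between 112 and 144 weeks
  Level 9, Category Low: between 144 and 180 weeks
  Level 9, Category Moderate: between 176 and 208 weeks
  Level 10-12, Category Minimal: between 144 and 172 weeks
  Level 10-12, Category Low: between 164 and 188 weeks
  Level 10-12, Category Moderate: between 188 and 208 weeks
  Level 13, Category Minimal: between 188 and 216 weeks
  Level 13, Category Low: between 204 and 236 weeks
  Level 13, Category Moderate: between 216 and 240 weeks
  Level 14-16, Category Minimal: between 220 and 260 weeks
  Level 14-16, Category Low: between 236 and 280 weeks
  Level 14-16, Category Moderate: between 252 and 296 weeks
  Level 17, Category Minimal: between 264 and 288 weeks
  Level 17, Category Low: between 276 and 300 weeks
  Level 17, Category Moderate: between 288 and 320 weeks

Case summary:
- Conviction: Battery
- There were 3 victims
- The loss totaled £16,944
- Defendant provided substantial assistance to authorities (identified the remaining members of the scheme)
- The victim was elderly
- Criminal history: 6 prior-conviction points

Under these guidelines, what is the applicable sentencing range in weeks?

Base offense level for battery: 2.
S1 applies: 2 + 3 = 5.
S2 applies (level before this adjustment is 5 ≥ 3, so +4): 5 + 4 = 9.
S3 applies (level before this adjustment is 9 < 10, so +1): 9 + 1 = 10.
S4 applies: 10 − 3 = 7.
S8 does not apply.
Final offense level: 7.
Criminal history: 6 prior points → Category Low (3-9).
Level 7 falls in the 3-7 band.
Grid: Level 3-7 × Category Low = 68-104 weeks.

68-104 weeks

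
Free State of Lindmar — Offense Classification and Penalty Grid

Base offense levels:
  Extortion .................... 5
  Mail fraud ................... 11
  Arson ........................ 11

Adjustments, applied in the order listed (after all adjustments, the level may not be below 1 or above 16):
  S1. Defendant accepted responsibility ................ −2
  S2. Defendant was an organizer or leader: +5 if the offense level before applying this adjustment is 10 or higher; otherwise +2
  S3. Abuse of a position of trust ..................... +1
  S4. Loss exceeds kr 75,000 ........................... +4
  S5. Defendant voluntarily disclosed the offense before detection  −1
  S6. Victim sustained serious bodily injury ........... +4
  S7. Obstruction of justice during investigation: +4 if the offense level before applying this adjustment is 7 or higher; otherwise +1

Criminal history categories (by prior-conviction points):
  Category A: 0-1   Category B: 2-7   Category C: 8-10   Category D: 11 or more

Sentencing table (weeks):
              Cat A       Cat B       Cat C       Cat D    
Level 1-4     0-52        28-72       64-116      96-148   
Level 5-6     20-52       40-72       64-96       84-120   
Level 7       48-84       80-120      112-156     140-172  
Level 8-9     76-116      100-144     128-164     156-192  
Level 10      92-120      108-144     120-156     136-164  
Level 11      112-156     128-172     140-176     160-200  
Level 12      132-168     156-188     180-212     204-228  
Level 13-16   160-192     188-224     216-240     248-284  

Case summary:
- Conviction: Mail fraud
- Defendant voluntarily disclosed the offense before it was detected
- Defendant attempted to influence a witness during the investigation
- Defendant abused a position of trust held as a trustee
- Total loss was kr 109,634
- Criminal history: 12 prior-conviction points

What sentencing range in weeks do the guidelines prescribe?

Base offense level for mail fraud: 11.
S1 does not apply.
S2 does not apply.
S3 applies: 11 + 1 = 12.
S4 applies: 12 + 4 = 16.
S5 applies: 16 − 1 = 15.
S6 does not apply.
S7 applies (level before this adjustment is 15 ≥ 7, so +4): 15 + 4 = 19.
Level 19 exceeds the maximum of 16; capped at 16.
Final offense level: 16.
Criminal history: 12 prior points → Category D (11+).
Level 16 falls in the 13-16 band.
Grid: Level 13-16 × Category D = 248-284 weeks.

248-284 weeks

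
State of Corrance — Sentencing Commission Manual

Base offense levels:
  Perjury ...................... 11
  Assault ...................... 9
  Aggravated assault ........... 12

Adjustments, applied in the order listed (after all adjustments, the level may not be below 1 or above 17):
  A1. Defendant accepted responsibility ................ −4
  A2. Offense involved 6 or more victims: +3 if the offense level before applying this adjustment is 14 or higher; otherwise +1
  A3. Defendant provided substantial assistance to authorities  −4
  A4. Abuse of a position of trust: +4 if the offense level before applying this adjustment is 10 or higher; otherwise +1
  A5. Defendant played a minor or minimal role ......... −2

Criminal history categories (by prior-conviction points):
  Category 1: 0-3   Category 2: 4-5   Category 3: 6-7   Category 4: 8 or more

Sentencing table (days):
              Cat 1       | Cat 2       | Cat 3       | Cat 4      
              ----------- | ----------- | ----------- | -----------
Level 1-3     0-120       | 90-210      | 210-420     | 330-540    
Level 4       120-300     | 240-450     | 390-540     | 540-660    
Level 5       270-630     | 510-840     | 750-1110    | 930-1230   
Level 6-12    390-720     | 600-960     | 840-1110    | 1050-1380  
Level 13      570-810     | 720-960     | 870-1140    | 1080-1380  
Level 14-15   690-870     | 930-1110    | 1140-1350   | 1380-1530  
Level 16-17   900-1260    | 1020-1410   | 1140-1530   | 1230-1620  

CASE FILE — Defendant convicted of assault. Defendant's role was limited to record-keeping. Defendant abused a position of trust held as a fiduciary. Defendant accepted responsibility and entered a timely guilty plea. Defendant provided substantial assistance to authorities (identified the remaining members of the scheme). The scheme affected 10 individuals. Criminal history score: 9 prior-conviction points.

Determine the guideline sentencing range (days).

Base offense level for assault: 9.
A1 applies: 9 − 4 = 5.
A2 applies (level before this adjustment is 5 < 14, so +1): 5 + 1 = 6.
A3 applies: 6 − 4 = 2.
A4 applies (level before this adjustment is 2 < 10, so +1): 2 + 1 = 3.
A5 applies: 3 − 2 = 1.
Final offense level: 1.
Criminal history: 9 prior points → Category 4 (8+).
Level 1 falls in the 1-3 band.
Grid: Level 1-3 × Category 4 = 330-540 days.

330-540 days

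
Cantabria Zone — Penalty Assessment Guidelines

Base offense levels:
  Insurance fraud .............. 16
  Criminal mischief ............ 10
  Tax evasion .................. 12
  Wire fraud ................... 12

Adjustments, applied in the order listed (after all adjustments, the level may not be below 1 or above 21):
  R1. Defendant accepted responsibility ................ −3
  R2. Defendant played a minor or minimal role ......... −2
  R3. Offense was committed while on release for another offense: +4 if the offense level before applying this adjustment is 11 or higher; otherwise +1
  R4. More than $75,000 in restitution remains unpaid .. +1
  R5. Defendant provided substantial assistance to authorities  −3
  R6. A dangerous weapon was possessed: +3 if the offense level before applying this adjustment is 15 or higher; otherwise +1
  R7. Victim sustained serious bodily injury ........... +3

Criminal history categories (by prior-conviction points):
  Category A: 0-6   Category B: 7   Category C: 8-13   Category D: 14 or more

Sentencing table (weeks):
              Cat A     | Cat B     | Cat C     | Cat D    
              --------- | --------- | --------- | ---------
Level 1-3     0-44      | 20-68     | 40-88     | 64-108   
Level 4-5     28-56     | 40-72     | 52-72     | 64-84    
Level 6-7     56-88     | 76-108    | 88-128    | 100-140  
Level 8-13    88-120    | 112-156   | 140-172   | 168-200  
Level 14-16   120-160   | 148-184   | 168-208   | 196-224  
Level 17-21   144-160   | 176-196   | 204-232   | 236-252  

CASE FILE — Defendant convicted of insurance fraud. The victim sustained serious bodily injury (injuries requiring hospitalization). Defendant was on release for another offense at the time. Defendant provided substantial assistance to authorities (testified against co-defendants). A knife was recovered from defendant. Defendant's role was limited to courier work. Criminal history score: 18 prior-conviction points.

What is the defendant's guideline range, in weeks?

236-252 weeks

Base offense level for insurance fraud: 16.
R1 does not apply.
R2 applies: 16 − 2 = 14.
R3 applies (level before this adjustment is 14 ≥ 11, so +4): 14 + 4 = 18.
R5 applies: 18 − 3 = 15.
R6 applies (level before this adjustment is 15 ≥ 15, so +3): 15 + 3 = 18.
R7 applies: 18 + 3 = 21.
Final offense level: 21.
Criminal history: 18 prior points → Category D (14+).
Level 21 falls in the 17-21 band.
Grid: Level 17-21 × Category D = 236-252 weeks.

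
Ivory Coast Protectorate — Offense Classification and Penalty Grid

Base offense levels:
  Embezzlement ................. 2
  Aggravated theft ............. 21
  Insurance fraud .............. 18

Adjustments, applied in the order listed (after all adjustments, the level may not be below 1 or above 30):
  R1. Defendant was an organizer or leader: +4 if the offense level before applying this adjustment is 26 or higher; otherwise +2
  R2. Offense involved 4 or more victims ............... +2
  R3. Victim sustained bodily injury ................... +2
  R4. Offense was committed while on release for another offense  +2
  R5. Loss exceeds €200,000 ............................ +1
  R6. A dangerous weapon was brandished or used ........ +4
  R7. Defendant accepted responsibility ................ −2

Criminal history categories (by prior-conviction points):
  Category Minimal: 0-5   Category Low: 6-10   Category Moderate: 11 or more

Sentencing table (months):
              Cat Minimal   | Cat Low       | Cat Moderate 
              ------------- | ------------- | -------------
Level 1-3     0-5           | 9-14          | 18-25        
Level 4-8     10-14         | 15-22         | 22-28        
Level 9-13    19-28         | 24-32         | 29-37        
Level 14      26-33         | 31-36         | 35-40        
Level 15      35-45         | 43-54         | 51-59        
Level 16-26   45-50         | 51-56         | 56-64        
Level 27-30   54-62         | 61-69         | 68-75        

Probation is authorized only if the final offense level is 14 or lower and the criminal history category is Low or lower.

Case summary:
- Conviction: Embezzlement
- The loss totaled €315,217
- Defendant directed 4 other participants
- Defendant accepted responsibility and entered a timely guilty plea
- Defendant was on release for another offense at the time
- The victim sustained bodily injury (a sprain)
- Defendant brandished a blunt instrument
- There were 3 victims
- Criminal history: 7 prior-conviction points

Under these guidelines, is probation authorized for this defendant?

Yes

Base offense level for embezzlement: 2.
R1 applies (level before this adjustment is 2 < 26, so +2): 2 + 2 = 4.
R2 does not apply.
R3 applies: 4 + 2 = 6.
R4 applies: 6 + 2 = 8.
R5 applies: 8 + 1 = 9.
R6 applies: 9 + 4 = 13.
R7 applies: 13 − 2 = 11.
Final offense level: 11.
Criminal history: 7 prior points → Category Low (6-10).
Level 11 falls in the 9-13 band.
Grid: Level 9-13 × Category Low = 24-32 months.
Probation check: level 11 ≤ 14 and category Low ≤ Low → eligible.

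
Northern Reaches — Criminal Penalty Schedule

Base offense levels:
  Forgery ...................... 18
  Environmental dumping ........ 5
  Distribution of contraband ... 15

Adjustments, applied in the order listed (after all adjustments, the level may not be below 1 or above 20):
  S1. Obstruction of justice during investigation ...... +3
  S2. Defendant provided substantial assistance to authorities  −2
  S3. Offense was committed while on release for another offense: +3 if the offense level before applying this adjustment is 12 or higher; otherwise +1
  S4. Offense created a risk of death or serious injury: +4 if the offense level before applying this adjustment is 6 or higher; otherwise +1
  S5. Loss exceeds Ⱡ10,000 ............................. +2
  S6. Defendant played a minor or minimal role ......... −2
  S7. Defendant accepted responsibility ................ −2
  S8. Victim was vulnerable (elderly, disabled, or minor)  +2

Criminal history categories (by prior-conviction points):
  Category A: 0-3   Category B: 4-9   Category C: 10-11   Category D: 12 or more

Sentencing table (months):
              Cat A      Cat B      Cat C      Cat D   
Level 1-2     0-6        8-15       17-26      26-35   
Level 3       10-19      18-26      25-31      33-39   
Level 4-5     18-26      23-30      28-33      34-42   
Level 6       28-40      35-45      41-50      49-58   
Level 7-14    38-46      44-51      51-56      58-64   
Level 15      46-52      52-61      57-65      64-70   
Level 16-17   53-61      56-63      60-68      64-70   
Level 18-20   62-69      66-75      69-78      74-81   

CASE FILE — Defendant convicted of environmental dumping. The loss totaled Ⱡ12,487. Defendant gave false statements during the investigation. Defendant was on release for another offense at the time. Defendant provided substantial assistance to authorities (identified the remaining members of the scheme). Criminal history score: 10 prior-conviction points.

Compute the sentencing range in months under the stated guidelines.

51-56 months

Base offense level for environmental dumping: 5.
S1 applies: 5 + 3 = 8.
S2 applies: 8 − 2 = 6.
S3 applies (level before this adjustment is 6 < 12, so +1): 6 + 1 = 7.
S4 does not apply.
S5 applies: 7 + 2 = 9.
S6 does not apply.
S7 does not apply.
Final offense level: 9.
Criminal history: 10 prior points → Category C (10-11).
Level 9 falls in the 7-14 band.
Grid: Level 7-14 × Category C = 51-56 months.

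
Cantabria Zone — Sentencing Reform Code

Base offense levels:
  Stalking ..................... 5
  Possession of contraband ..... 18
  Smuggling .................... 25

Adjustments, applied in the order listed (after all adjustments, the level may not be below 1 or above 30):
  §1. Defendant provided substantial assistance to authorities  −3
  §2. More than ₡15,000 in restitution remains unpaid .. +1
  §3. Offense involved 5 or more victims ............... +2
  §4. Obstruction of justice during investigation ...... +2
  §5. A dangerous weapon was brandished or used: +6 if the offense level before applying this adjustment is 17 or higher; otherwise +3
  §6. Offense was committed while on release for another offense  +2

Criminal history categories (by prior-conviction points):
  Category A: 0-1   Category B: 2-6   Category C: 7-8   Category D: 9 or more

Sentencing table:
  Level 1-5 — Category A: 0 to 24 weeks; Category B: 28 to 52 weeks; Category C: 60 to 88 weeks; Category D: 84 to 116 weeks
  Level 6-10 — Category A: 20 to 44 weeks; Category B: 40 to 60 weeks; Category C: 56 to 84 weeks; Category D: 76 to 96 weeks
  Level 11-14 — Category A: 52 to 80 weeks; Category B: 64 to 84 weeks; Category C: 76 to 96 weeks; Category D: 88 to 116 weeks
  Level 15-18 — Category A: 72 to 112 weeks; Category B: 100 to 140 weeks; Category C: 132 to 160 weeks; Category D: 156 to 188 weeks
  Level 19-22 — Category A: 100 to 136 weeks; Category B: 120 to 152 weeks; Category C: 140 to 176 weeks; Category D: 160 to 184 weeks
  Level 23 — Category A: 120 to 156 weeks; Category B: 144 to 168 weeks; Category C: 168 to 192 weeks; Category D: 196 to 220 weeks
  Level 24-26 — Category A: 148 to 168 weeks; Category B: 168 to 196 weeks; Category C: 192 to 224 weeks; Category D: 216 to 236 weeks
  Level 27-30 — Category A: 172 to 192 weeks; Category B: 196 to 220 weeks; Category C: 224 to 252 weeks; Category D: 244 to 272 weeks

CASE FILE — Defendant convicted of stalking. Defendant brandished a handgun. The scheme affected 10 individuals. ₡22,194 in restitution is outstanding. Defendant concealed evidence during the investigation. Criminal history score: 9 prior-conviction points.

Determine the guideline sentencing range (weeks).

88-116 weeks

Base offense level for stalking: 5.
§2 applies: 5 + 1 = 6.
§3 applies: 6 + 2 = 8.
§4 applies: 8 + 2 = 10.
§5 applies (level before this adjustment is 10 < 17, so +3): 10 + 3 = 13.
Final offense level: 13.
Criminal history: 9 prior points → Category D (9+).
Level 13 falls in the 11-14 band.
Grid: Level 11-14 × Category D = 88-116 weeks.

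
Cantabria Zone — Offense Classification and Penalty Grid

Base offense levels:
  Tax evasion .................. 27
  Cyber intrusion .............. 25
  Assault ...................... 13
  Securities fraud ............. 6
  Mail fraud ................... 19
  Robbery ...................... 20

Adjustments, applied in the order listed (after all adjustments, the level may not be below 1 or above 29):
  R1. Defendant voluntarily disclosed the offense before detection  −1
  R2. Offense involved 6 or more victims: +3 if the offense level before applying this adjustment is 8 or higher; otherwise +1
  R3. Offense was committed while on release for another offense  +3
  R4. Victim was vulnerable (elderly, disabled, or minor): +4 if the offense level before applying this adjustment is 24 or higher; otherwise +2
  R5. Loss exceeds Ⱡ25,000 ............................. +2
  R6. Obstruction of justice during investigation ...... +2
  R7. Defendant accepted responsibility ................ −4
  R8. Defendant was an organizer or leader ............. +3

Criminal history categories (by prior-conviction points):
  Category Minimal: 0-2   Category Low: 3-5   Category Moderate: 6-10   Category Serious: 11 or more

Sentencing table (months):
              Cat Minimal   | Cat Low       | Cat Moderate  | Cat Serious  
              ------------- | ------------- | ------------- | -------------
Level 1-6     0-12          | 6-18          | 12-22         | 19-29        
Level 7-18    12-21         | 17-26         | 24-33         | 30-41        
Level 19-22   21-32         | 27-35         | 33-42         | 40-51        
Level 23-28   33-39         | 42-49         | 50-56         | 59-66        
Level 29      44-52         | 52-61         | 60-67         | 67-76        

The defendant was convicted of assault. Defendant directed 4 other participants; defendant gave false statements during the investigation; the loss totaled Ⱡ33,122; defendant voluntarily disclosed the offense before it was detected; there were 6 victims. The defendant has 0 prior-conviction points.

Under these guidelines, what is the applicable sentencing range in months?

21-32 months

Base offense level for assault: 13.
R1 applies: 13 − 1 = 12.
R2 applies (level before this adjustment is 12 ≥ 8, so +3): 12 + 3 = 15.
R5 applies: 15 + 2 = 17.
R6 applies: 17 + 2 = 19.
R7 does not apply.
R8 applies: 19 + 3 = 22.
Final offense level: 22.
Criminal history: 0 prior points → Category Minimal (0-2).
Level 22 falls in the 19-22 band.
Grid: Level 19-22 × Category Minimal = 21-32 months.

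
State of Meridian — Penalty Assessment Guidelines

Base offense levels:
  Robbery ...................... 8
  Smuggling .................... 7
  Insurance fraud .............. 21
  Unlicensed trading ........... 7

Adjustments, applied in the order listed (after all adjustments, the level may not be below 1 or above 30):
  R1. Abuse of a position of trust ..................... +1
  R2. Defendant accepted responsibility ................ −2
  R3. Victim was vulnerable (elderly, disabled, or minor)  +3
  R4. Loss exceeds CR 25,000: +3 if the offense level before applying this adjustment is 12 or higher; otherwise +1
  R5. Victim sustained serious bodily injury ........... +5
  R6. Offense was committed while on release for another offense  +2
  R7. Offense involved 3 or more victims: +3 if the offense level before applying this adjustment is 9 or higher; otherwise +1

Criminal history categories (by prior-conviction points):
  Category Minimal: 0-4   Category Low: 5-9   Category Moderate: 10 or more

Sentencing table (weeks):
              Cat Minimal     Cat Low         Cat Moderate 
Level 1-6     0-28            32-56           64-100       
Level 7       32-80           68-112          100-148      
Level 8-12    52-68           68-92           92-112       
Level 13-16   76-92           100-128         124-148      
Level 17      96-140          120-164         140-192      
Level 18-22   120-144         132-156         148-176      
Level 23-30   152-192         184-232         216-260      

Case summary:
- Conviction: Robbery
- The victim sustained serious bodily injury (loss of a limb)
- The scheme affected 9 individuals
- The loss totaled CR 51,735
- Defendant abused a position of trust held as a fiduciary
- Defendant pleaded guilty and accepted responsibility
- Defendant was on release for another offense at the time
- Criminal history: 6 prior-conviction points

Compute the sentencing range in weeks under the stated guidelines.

132-156 weeks

Base offense level for robbery: 8.
R1 applies: 8 + 1 = 9.
R2 applies: 9 − 2 = 7.
R3 does not apply.
R4 applies (level before this adjustment is 7 < 12, so +1): 7 + 1 = 8.
R5 applies: 8 + 5 = 13.
R6 applies: 13 + 2 = 15.
R7 applies (level before this adjustment is 15 ≥ 9, so +3): 15 + 3 = 18.
Final offense level: 18.
Criminal history: 6 prior points → Category Low (5-9).
Level 18 falls in the 18-22 band.
Grid: Level 18-22 × Category Low = 132-156 weeks.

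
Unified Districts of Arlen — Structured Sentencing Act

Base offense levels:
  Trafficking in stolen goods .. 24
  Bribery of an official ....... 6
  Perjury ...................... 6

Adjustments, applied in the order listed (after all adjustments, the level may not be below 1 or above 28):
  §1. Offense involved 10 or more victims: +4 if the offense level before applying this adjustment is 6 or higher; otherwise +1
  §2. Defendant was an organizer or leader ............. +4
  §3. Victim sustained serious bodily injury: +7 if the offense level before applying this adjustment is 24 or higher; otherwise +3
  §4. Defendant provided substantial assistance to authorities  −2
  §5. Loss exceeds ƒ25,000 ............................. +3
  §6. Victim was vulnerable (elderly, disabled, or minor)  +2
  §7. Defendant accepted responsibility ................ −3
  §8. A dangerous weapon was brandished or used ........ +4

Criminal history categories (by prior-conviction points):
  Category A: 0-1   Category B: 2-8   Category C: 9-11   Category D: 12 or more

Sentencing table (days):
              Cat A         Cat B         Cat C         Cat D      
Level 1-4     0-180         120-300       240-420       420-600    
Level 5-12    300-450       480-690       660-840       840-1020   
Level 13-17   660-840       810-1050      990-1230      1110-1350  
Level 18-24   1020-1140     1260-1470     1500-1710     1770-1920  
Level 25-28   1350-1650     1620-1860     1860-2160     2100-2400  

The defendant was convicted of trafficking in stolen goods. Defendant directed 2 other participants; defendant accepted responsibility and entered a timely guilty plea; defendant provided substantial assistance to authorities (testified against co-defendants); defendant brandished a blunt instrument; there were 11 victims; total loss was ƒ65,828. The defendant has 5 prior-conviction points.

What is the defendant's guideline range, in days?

1620-1860 days

Base offense level for trafficking in stolen goods: 24.
§1 applies (level before this adjustment is 24 ≥ 6, so +4): 24 + 4 = 28.
§2 applies: 28 + 4 = 32.
§3 does not apply.
§4 applies: 32 − 2 = 30.
§5 applies: 30 + 3 = 33.
§6 does not apply.
§7 applies: 33 − 3 = 30.
§8 applies: 30 + 4 = 34.
Level 34 exceeds the maximum of 28; capped at 28.
Final offense level: 28.
Criminal history: 5 prior points → Category B (2-8).
Level 28 falls in the 25-28 band.
Grid: Level 25-28 × Category B = 1620-1860 days.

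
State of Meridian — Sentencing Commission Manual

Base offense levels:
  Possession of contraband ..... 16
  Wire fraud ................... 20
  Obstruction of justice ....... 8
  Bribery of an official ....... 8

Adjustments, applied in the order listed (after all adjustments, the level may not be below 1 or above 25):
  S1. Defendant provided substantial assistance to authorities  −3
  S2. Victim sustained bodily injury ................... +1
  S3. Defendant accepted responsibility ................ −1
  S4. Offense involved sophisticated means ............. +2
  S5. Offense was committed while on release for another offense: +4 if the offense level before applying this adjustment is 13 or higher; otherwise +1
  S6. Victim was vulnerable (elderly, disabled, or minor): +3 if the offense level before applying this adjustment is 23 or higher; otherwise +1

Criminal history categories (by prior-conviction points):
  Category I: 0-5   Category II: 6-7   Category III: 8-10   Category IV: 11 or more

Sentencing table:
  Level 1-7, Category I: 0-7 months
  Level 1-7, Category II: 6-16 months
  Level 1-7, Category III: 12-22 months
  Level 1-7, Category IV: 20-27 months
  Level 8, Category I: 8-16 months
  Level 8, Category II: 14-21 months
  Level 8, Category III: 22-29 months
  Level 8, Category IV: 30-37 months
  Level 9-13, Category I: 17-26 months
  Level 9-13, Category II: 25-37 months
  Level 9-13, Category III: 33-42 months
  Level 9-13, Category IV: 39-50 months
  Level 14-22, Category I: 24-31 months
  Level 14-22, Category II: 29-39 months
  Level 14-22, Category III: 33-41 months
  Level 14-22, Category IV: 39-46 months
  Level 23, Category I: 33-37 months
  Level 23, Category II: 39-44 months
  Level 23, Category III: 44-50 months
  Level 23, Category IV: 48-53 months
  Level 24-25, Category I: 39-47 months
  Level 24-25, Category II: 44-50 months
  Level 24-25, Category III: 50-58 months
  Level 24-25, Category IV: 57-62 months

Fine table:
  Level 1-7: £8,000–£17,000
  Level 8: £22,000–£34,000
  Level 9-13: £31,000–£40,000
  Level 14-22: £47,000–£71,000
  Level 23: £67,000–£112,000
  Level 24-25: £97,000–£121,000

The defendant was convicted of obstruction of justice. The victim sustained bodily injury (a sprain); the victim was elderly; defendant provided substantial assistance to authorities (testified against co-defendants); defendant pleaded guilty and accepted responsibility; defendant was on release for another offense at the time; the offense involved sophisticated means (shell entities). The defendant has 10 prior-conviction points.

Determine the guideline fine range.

Base offense level for obstruction of justice: 8.
S1 applies: 8 − 3 = 5.
S2 applies: 5 + 1 = 6.
S3 applies: 6 − 1 = 5.
S4 applies: 5 + 2 = 7.
S5 applies (level before this adjustment is 7 < 13, so +1): 7 + 1 = 8.
S6 applies (level before this adjustment is 8 < 23, so +1): 8 + 1 = 9.
Final offense level: 9.
Level 9 falls in the 9-13 band.
Fine table: Level 9-13 → £31,000–£40,000.

£31,000–£40,000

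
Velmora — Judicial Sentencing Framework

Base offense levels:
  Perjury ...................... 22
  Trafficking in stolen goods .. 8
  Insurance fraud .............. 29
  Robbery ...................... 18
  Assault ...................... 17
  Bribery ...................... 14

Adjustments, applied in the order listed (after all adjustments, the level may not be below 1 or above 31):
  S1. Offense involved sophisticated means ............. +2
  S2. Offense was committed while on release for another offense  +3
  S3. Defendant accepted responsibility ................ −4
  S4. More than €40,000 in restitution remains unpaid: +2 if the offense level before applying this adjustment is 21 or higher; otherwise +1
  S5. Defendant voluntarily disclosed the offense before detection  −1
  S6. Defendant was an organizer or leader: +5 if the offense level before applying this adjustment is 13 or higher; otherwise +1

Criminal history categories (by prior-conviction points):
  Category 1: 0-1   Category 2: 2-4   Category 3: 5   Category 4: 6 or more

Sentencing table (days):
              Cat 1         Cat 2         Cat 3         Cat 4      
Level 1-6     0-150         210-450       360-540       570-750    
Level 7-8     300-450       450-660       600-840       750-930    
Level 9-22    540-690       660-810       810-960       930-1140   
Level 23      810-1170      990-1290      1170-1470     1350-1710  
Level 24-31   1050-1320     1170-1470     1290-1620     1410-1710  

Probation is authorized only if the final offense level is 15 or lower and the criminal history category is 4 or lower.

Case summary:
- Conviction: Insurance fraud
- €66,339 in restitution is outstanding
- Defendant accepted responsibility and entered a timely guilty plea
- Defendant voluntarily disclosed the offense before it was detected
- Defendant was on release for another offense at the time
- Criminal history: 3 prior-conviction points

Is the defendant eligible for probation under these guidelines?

Base offense level for insurance fraud: 29.
S1 does not apply.
S2 applies: 29 + 3 = 32.
S3 applies: 32 − 4 = 28.
S4 applies (level before this adjustment is 28 ≥ 21, so +2): 28 + 2 = 30.
S5 applies: 30 − 1 = 29.
S6 does not apply.
Final offense level: 29.
Criminal history: 3 prior points → Category 2 (2-4).
Level 29 falls in the 24-31 band.
Grid: Level 24-31 × Category 2 = 1170-1470 days.
Probation check: level 29 > 15 and category 2 ≤ 4 → not eligible.

No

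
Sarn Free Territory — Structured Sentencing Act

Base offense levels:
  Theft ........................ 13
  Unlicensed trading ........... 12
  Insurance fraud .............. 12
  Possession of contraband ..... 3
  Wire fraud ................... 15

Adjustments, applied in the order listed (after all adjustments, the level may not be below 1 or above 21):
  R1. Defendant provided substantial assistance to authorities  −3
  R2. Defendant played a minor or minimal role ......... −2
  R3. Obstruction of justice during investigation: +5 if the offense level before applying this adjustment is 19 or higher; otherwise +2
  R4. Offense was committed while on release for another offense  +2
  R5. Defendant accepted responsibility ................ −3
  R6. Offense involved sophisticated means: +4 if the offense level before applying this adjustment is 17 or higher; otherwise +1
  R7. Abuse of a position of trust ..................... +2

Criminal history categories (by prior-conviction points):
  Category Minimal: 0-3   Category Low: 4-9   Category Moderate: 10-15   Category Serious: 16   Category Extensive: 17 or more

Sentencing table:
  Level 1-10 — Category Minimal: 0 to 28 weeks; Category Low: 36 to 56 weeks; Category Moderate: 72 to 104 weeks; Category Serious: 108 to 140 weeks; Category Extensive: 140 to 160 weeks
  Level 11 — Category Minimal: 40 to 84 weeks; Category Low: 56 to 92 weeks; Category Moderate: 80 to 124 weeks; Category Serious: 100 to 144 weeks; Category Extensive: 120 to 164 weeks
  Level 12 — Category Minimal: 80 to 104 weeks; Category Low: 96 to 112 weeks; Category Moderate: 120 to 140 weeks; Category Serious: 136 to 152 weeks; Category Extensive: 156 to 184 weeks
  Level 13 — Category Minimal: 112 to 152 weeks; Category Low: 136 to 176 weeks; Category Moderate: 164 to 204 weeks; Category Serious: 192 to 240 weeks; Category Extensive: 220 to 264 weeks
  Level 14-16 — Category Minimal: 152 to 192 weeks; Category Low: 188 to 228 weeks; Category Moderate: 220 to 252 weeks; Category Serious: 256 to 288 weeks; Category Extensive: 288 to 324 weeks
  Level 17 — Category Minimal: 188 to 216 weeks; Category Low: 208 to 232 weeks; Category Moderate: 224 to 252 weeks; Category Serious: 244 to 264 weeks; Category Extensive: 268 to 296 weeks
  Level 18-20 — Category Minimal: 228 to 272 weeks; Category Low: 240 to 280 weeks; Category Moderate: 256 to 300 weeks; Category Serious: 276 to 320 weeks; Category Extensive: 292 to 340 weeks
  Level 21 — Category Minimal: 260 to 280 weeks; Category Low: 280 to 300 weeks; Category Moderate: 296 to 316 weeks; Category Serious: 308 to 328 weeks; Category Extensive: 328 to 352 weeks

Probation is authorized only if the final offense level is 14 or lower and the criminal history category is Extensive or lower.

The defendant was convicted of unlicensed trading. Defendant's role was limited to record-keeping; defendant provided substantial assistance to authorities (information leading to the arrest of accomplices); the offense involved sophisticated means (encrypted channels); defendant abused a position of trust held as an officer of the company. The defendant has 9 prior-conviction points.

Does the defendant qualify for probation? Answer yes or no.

Yes

Base offense level for unlicensed trading: 12.
R1 applies: 12 − 3 = 9.
R2 applies: 9 − 2 = 7.
R3 does not apply.
R5 does not apply.
R6 applies (level before this adjustment is 7 < 17, so +1): 7 + 1 = 8.
R7 applies: 8 + 2 = 10.
Final offense level: 10.
Criminal history: 9 prior points → Category Low (4-9).
Level 10 falls in the 1-10 band.
Grid: Level 1-10 × Category Low = 36-56 weeks.
Probation check: level 10 ≤ 14 and category Low ≤ Extensive → eligible.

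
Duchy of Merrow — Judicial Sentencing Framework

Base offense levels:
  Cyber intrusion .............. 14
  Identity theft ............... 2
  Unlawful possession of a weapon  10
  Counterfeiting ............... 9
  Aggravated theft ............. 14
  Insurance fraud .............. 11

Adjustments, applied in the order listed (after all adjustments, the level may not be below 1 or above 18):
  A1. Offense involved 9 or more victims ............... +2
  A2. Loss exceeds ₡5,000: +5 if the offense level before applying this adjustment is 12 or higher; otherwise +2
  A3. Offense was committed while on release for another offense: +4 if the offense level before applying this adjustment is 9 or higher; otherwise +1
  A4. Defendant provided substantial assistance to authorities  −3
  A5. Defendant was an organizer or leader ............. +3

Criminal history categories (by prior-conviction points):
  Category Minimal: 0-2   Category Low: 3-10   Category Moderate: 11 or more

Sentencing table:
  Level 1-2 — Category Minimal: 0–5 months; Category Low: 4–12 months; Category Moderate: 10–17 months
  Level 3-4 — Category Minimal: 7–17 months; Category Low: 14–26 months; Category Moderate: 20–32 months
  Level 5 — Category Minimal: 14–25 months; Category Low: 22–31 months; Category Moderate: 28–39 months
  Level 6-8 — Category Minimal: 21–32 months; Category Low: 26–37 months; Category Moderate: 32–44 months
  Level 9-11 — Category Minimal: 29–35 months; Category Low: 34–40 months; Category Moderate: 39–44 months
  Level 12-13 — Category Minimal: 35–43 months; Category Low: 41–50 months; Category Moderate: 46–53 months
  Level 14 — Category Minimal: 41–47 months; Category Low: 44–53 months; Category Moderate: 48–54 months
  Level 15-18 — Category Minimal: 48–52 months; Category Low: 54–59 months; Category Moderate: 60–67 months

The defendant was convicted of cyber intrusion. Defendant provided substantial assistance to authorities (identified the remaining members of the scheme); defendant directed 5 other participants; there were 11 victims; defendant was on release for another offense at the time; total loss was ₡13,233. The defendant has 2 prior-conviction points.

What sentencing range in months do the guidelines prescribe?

Base offense level for cyber intrusion: 14.
A1 applies: 14 + 2 = 16.
A2 applies (level before this adjustment is 16 ≥ 12, so +5): 16 + 5 = 21.
A3 applies (level before this adjustment is 21 ≥ 9, so +4): 21 + 4 = 25.
A4 applies: 25 − 3 = 22.
A5 applies: 22 + 3 = 25.
Level 25 exceeds the maximum of 18; capped at 18.
Final offense level: 18.
Criminal history: 2 prior points → Category Minimal (0-2).
Level 18 falls in the 15-18 band.
Grid: Level 15-18 × Category Minimal = 48-52 months.

48-52 months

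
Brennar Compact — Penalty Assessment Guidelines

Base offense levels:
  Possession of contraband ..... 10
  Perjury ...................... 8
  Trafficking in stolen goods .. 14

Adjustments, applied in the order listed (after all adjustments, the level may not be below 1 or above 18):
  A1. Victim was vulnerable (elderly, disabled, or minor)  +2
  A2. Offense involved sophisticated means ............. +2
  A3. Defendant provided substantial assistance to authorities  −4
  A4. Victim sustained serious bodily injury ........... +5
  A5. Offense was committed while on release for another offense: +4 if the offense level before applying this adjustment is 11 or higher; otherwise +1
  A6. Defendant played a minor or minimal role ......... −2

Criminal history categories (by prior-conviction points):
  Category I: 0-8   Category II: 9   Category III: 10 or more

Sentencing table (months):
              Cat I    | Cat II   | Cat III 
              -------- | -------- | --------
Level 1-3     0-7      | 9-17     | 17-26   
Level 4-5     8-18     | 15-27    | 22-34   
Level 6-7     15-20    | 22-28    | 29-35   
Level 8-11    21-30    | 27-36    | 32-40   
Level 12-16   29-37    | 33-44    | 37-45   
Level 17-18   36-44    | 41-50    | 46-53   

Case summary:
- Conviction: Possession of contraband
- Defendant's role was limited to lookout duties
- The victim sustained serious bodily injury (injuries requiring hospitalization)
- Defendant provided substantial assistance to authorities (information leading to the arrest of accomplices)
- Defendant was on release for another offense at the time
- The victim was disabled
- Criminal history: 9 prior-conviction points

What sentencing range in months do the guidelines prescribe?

Base offense level for possession of contraband: 10.
A1 applies: 10 + 2 = 12.
A2 does not apply.
A3 applies: 12 − 4 = 8.
A4 applies: 8 + 5 = 13.
A5 applies (level before this adjustment is 13 ≥ 11, so +4): 13 + 4 = 17.
A6 applies: 17 − 2 = 15.
Final offense level: 15.
Criminal history: 9 prior points → Category II (9).
Level 15 falls in the 12-16 band.
Grid: Level 12-16 × Category II = 33-44 months.

33-44 months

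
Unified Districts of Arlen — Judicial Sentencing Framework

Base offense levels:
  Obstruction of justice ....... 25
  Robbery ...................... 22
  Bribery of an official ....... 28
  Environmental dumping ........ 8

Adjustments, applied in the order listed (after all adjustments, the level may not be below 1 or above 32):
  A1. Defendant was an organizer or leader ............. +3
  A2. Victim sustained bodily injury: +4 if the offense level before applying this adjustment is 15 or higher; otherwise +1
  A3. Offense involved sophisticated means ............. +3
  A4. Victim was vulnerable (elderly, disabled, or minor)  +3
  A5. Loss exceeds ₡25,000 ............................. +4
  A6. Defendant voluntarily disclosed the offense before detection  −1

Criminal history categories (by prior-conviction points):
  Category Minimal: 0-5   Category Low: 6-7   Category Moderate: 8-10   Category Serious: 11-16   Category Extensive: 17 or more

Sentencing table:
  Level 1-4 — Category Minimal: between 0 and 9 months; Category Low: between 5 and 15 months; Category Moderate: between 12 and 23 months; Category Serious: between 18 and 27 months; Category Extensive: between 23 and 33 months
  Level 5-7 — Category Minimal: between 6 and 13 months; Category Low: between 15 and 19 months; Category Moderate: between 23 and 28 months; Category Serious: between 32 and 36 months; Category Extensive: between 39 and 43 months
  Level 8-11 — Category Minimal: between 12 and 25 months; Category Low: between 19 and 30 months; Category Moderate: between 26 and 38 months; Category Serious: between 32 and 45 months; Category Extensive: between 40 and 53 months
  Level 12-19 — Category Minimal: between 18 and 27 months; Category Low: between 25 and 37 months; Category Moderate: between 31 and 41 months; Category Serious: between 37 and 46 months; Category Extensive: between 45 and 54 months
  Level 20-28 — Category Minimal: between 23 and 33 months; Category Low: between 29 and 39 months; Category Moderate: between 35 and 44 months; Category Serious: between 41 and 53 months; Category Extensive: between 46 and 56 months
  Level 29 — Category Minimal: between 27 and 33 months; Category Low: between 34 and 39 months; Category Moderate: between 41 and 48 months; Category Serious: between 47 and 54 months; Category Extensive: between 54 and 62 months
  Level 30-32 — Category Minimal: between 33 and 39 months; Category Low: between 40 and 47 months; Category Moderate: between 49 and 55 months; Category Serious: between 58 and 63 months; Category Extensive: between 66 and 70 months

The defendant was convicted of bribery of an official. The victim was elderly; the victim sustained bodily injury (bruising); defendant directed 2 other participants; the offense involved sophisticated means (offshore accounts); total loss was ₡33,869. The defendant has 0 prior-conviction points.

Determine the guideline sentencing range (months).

33-39 months

Base offense level for bribery of an official: 28.
A1 applies: 28 + 3 = 31.
A2 applies (level before this adjustment is 31 ≥ 15, so +4): 31 + 4 = 35.
A3 applies: 35 + 3 = 38.
A4 applies: 38 + 3 = 41.
A5 applies: 41 + 4 = 45.
Level 45 exceeds the maximum of 32; capped at 32.
Final offense level: 32.
Criminal history: 0 prior points → Category Minimal (0-5).
Level 32 falls in the 30-32 band.
Grid: Level 30-32 × Category Minimal = 33-39 months.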